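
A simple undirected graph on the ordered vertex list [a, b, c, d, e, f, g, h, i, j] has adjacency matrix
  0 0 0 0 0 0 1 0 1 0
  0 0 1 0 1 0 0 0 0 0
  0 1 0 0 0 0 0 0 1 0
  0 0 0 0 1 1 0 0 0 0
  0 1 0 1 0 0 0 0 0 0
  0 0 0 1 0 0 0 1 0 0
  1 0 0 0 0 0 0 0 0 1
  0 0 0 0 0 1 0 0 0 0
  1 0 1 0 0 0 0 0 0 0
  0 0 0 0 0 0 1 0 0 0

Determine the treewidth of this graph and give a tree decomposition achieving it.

Treewidth 1.
Bags: B1 = {g, j}  B2 = {a, g}  B3 = {a, i}  B4 = {c, i}  B5 = {b, c}  B6 = {b, e}  B7 = {d, e}  B8 = {d, f}  B9 = {f, h}
Tree: B1–B2, B2–B3, B3–B4, B4–B5, B5–B6, B6–B7, B7–B8, B8–B9

The largest bag has 2 vertices, giving width 1; this decomposition certifies tw(G) ≤ 1. Since G has at least one edge (e.g. j–g), it is not an edgeless graph, so tw(G) ≥ 1. Therefore the treewidth is 1.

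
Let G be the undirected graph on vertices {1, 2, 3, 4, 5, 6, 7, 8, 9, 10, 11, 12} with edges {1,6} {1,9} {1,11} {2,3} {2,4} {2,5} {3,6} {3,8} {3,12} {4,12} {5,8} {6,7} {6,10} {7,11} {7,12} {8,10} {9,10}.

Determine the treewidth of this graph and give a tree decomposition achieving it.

The largest bag has 4 vertices, giving width 3; this decomposition certifies tw(G) ≤ 3. For the lower bound: the 4 vertex sets {1,9,11}, {10}, {6}, {3,7,8,12} are disjoint, each induces a connected subgraph, and every pair is joined by at least one edge of G. Contracting each set to a single vertex therefore yields K_{4} as a minor, and since treewidth is minor-monotone, tw(G) ≥ tw(K_{4}) = 3. Therefore the treewidth is 3.

Treewidth 3.
Bags: B1 = {1, 9, 10, 11}  B2 = {1, 6, 10, 11}  B3 = {6, 7, 10, 11}  B4 = {6, 7, 8, 10}  B5 = {3, 6, 7, 8}  B6 = {3, 7, 8, 12}  B7 = {3, 5, 8, 12}  B8 = {2, 3, 5, 12}  B9 = {2, 4, 5, 12}
Tree: B1–B2, B2–B3, B3–B4, B4–B5, B5–B6, B6–B7, B7–B8, B8–B9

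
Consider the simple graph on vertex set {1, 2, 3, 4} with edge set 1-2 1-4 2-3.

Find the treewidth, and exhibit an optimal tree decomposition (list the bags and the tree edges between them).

The largest bag has 2 vertices, giving width 1; this decomposition certifies tw(G) ≤ 1. G has an edge, so its treewidth is at least 1. Therefore the treewidth is 1.

Treewidth 1.
One such decomposition:
Bags: B1 = {2, 3}  B2 = {1, 2}  B3 = {1, 4}
Tree: B1–B2, B2–B3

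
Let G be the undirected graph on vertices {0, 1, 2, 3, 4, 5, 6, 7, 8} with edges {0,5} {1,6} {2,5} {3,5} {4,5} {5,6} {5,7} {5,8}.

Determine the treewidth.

A width-1 tree decomposition is:
Bags: B1 = {2, 5}  B2 = {5, 7}  B3 = {0, 5}  B4 = {5, 6}  B5 = {4, 5}  B6 = {5, 8}  B7 = {1, 6}  B8 = {3, 5}
Tree: B1–B2, B1–B3, B2–B4, B1–B5, B3–B6, B4–B7, B2–B8
The largest bag has 2 vertices, giving width 1; this decomposition certifies tw(G) ≤ 1. G has an edge, so its treewidth is at least 1. Therefore the treewidth is 1.

1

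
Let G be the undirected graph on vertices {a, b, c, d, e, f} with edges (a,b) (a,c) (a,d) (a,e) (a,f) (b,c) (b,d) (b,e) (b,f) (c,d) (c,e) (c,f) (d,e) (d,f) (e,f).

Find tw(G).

A width-5 tree decomposition is:
Bags: B1 = {a, b, c, d, e, f}
Tree: (single bag)
A single bag containing all 6 vertices is trivially a valid decomposition of width 5. On the other hand G contains the 6-clique {a, b, c, d, e, f}. A clique must lie in a single bag of any decomposition, so no decomposition can have width below 5. Hence tw(G) = 5 exactly.

5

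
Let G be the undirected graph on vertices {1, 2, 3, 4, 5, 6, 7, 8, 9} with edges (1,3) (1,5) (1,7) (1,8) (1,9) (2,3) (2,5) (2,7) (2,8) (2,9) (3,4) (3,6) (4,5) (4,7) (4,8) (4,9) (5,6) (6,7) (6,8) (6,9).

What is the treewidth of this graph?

4

A width-4 tree decomposition is:
Bags: B1 = {1, 2, 4, 5, 6}  B2 = {1, 2, 4, 6, 7}  B3 = {1, 2, 4, 6, 8}  B4 = {1, 2, 3, 4, 6}  B5 = {1, 2, 4, 6, 9}
Tree: B1–B2, B2–B3, B3–B4, B4–B5
The largest bag has 5 vertices, giving width 4; this decomposition certifies tw(G) ≤ 4. For the lower bound: the 5 vertex sets {4,5}, {1,7}, {6,8}, {2}, {3} are disjoint, each induces a connected subgraph, and every pair is joined by at least one edge of G. Contracting each set to a single vertex therefore yields K_{5} as a minor, and since treewidth is minor-monotone, tw(G) ≥ tw(K_{5}) = 4. Therefore the treewidth is 4.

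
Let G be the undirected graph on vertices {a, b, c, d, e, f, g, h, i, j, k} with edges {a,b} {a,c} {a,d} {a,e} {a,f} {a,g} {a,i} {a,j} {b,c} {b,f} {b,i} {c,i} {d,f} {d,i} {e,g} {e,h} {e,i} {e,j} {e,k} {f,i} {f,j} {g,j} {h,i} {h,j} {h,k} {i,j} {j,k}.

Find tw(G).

3

A width-3 tree decomposition is:
Bags: B1 = {a, e, i, j}  B2 = {a, e, g, j}  B3 = {a, f, i, j}  B4 = {e, h, i, j}  B5 = {a, b, f, i}  B6 = {e, h, j, k}  B7 = {a, d, f, i}  B8 = {a, b, c, i}
Tree: B1–B2, B1–B3, B1–B4, B3–B5, B4–B6, B5–B7, B5–B8
Each bag holds 4 vertices, so the decomposition has width 3, which upper-bounds the treewidth. Conversely, {a, e, g, j} is a clique of size 4, and the vertices of any clique must share a bag in every tree decomposition; so some bag has ≥ 4 vertices and tw(G) ≥ 3. Combining the bounds, tw(G) = 3.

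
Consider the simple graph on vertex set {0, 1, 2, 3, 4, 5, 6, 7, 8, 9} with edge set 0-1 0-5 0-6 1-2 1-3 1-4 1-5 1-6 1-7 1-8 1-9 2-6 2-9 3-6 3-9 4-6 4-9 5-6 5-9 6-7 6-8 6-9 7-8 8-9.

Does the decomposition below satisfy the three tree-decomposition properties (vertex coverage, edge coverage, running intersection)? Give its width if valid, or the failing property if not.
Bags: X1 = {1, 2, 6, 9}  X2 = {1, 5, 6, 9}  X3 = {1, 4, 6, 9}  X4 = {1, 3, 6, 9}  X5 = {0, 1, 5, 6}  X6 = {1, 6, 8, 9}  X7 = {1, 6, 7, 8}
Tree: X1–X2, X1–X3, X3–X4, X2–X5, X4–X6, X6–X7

Yes; width 3.

Checking the three conditions: (i) the bags cover all of {0, 1, 2, 3, 4, 5, 6, 7, 8, 9}; (ii) for each edge, some bag contains both endpoints; (iii) the bags containing any fixed vertex form a subtree. All hold, so the decomposition is valid with width 4 − 1 = 3.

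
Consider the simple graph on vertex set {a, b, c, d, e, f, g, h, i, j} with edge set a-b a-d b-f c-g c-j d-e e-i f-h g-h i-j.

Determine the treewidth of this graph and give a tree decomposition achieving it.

Treewidth 2.
Bags: B1 = {f, g, h}  B2 = {b, f, g}  B3 = {a, b, g}  B4 = {a, d, g}  B5 = {d, e, g}  B6 = {e, g, i}  B7 = {g, i, j}  B8 = {c, g, j}
Tree: B1–B2, B2–B3, B3–B4, B4–B5, B5–B6, B6–B7, B7–B8

Every bag has size at most 3, so the width is 3 − 1 = 2 and tw(G) ≤ 2. The edges g–h–f–b–a–d–e–i–j–c–g form a cycle, so G is not a tree and its treewidth is at least 2. Hence tw(G) = 2 exactly.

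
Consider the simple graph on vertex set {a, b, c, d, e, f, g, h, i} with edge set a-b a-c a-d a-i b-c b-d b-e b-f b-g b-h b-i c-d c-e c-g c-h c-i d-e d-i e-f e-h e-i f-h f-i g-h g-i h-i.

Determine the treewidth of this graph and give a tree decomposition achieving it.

Each bag holds 5 vertices, so the decomposition has width 4, which upper-bounds the treewidth. On the other hand G contains the 5-clique {b, c, d, e, i}. A clique must lie in a single bag of any decomposition, so no decomposition can have width below 4. Therefore the treewidth is 4.

Treewidth 4.
One optimal decomposition is:
Bags: B1 = {b, c, d, e, i}  B2 = {b, c, e, h, i}  B3 = {b, c, g, h, i}  B4 = {a, b, c, d, i}  B5 = {b, e, f, h, i}
Tree: B1–B2, B2–B3, B1–B4, B2–B5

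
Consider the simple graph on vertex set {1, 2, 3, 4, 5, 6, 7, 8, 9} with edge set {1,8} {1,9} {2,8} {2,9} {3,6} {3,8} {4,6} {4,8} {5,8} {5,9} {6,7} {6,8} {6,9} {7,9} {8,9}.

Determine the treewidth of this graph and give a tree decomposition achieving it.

Treewidth 2.
Bags: B1 = {1, 8, 9}  B2 = {6, 8, 9}  B3 = {2, 8, 9}  B4 = {3, 6, 8}  B5 = {4, 6, 8}  B6 = {6, 7, 9}  B7 = {5, 8, 9}
Tree: B1–B2, B1–B3, B2–B4, B2–B5, B2–B6, B3–B7

Every bag has size at most 3, so the width is 3 − 1 = 2 and tw(G) ≤ 2. On the other hand G contains the 3-clique {1, 8, 9}. A clique must lie in a single bag of any decomposition, so no decomposition can have width below 2. Therefore the treewidth is 2.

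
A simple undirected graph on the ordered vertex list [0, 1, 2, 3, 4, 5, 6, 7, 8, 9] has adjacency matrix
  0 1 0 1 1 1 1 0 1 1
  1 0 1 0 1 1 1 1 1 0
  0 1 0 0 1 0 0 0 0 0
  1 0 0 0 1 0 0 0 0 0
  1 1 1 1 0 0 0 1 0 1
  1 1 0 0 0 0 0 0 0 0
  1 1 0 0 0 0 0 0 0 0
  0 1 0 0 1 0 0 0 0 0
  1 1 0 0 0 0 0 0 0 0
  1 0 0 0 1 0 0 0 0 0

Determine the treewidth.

A width-2 tree decomposition is:
Bags: B1 = {0, 1, 4}  B2 = {0, 1, 5}  B3 = {1, 4, 7}  B4 = {0, 1, 6}  B5 = {0, 1, 8}  B6 = {1, 2, 4}  B7 = {0, 4, 9}  B8 = {0, 3, 4}
Tree: B1–B2, B1–B3, B2–B4, B2–B5, B1–B6, B1–B7, B1–B8
Each bag holds 3 vertices, so the decomposition has width 2, which upper-bounds the treewidth. Conversely, {0, 1, 8} is a clique of size 3, and the vertices of any clique must share a bag in every tree decomposition; so some bag has ≥ 3 vertices and tw(G) ≥ 2. Therefore the treewidth is 2.

2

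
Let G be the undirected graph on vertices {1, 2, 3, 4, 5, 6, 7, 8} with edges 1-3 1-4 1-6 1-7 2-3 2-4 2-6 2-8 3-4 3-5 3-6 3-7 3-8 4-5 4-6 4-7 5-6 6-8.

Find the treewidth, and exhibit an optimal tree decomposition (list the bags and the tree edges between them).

Each bag holds 4 vertices, so the decomposition has width 3, which upper-bounds the treewidth. On the other hand G contains the 4-clique {2, 3, 6, 8}. A clique must lie in a single bag of any decomposition, so no decomposition can have width below 3. Hence tw(G) = 3 exactly.

Treewidth 3.
Bags: B1 = {1, 3, 4, 6}  B2 = {2, 3, 4, 6}  B3 = {2, 3, 6, 8}  B4 = {3, 4, 5, 6}  B5 = {1, 3, 4, 7}
Tree: B1–B2, B2–B3, B1–B4, B1–B5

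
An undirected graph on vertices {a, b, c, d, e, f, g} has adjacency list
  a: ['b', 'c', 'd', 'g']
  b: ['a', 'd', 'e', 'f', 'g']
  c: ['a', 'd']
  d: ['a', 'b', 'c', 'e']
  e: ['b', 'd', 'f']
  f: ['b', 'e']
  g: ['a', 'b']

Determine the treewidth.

2

A width-2 tree decomposition is:
Bags: B1 = {b, d, e}  B2 = {b, e, f}  B3 = {a, b, d}  B4 = {a, b, g}  B5 = {a, c, d}
Tree: B1–B2, B1–B3, B3–B4, B3–B5
Every bag has size at most 3, so the width is 3 − 1 = 2 and tw(G) ≤ 2. On the other hand G contains the 3-clique {a, c, d}. A clique must lie in a single bag of any decomposition, so no decomposition can have width below 2. Hence tw(G) = 2 exactly.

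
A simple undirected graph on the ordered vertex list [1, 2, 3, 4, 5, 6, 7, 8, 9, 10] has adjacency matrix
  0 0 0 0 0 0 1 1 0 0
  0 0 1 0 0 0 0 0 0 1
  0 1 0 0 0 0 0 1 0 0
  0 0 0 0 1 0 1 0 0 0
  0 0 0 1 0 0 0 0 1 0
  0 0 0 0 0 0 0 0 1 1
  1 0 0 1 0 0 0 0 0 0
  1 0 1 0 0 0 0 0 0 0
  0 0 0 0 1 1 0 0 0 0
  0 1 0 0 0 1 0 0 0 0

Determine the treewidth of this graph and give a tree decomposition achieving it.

The largest bag has 3 vertices, giving width 2; this decomposition certifies tw(G) ≤ 2. Since 10–2–3–8–1–7–4–5–9–6–10 is a cycle in G, G is not acyclic. Forests are exactly the graphs of treewidth ≤ 1, so tw(G) ≥ 2. The upper and lower bounds meet at 2, so that is the treewidth.

Treewidth 2.
One such decomposition:
Bags: B1 = {2, 3, 10}  B2 = {3, 8, 10}  B3 = {1, 8, 10}  B4 = {1, 7, 10}  B5 = {4, 7, 10}  B6 = {4, 5, 10}  B7 = {5, 9, 10}  B8 = {6, 9, 10}
Tree: B1–B2, B2–B3, B3–B4, B4–B5, B5–B6, B6–B7, B7–B8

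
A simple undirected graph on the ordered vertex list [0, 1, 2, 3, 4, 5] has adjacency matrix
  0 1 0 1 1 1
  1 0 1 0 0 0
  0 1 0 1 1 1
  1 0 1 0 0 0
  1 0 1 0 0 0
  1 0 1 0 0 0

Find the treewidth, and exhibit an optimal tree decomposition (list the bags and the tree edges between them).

Treewidth 2.
One such decomposition:
Bags: B1 = {0, 2, 5}  B2 = {0, 2, 3}  B3 = {0, 2, 4}  B4 = {0, 1, 2}
Tree: B1–B2, B2–B3, B3–B4

Each bag holds 3 vertices, so the decomposition has width 2, which upper-bounds the treewidth. Since 5–2–3–0–5 is a cycle in G, G is not acyclic. Forests are exactly the graphs of treewidth ≤ 1, so tw(G) ≥ 2. Therefore the treewidth is 2.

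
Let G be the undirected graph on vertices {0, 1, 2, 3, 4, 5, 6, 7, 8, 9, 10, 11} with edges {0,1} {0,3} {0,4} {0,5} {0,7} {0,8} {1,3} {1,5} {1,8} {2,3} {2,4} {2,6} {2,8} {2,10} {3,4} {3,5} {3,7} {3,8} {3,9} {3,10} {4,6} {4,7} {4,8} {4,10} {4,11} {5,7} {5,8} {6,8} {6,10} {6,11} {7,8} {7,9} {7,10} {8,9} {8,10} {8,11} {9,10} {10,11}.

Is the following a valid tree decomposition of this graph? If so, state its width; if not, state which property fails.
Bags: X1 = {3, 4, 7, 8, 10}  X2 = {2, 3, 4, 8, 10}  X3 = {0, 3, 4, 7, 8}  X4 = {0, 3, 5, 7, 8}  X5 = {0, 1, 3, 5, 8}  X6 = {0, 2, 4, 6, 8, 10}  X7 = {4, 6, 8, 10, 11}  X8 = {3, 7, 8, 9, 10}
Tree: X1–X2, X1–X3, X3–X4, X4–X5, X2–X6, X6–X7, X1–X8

A tree decomposition must satisfy three properties: every vertex lies in some bag; for every edge, both endpoints lie together in some bag; and for every vertex, the bags containing it form a connected subtree. Here bags containing vertex 0 are not connected in the tree, so the decomposition is invalid.

No — bags containing vertex 0 are not connected in the tree.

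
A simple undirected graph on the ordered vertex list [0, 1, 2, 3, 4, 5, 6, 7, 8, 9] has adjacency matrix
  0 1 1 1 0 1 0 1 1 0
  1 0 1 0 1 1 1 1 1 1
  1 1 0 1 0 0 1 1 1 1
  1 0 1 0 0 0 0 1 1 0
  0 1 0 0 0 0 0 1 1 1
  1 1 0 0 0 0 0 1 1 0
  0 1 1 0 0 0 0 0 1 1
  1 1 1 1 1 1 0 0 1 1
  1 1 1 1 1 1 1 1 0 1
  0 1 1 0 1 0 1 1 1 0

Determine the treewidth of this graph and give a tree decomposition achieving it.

Treewidth 4.
Bags: B1 = {1, 2, 7, 8, 9}  B2 = {0, 1, 2, 7, 8}  B3 = {0, 2, 3, 7, 8}  B4 = {1, 4, 7, 8, 9}  B5 = {0, 1, 5, 7, 8}  B6 = {1, 2, 6, 8, 9}
Tree: B1–B2, B2–B3, B1–B4, B2–B5, B1–B6

The largest bag has 5 vertices, giving width 4; this decomposition certifies tw(G) ≤ 4. On the other hand G contains the 5-clique {1, 2, 6, 8, 9}. A clique must lie in a single bag of any decomposition, so no decomposition can have width below 4. Combining the bounds, tw(G) = 4.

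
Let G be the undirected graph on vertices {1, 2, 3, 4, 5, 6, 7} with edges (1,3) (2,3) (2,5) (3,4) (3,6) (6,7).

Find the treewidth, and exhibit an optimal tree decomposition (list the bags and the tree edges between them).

The largest bag has 2 vertices, giving width 1; this decomposition certifies tw(G) ≤ 1. Since G has at least one edge (e.g. 6–3), it is not an edgeless graph, so tw(G) ≥ 1. Hence tw(G) = 1 exactly.

Treewidth 1.
Bags: B1 = {3, 6}  B2 = {1, 3}  B3 = {3, 4}  B4 = {2, 3}  B5 = {6, 7}  B6 = {2, 5}
Tree: B1–B2, B2–B3, B2–B4, B1–B5, B4–B6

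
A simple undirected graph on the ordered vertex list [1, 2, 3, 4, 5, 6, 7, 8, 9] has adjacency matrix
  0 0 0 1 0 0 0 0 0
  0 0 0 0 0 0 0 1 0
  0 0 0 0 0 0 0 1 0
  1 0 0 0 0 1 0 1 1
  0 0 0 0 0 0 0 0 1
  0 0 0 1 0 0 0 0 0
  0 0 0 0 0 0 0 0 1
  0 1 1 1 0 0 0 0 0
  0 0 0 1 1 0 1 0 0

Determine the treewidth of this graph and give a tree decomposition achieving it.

Treewidth 1.
One such decomposition:
Bags: B1 = {4, 9}  B2 = {4, 8}  B3 = {7, 9}  B4 = {3, 8}  B5 = {5, 9}  B6 = {4, 6}  B7 = {2, 8}  B8 = {1, 4}
Tree: B1–B2, B1–B3, B2–B4, B3–B5, B2–B6, B2–B7, B1–B8

The largest bag has 2 vertices, giving width 1; this decomposition certifies tw(G) ≤ 1. Any graph with an edge has treewidth ≥ 1, and G has the edge 9–4. Hence tw(G) = 1 exactly.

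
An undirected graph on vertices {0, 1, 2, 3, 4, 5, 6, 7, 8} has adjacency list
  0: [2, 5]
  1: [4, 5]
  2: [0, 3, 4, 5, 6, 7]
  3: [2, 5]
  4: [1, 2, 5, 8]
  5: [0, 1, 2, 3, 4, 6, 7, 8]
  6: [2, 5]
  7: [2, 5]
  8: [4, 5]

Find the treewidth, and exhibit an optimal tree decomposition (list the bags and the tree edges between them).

Treewidth 2.
Bags: B1 = {2, 5, 6}  B2 = {2, 3, 5}  B3 = {2, 5, 7}  B4 = {2, 4, 5}  B5 = {1, 4, 5}  B6 = {4, 5, 8}  B7 = {0, 2, 5}
Tree: B1–B2, B2–B3, B1–B4, B4–B5, B4–B6, B1–B7

Every bag has size at most 3, so the width is 3 − 1 = 2 and tw(G) ≤ 2. Conversely, {4, 5, 8} is a clique of size 3, and the vertices of any clique must share a bag in every tree decomposition; so some bag has ≥ 3 vertices and tw(G) ≥ 2. Combining the bounds, tw(G) = 2.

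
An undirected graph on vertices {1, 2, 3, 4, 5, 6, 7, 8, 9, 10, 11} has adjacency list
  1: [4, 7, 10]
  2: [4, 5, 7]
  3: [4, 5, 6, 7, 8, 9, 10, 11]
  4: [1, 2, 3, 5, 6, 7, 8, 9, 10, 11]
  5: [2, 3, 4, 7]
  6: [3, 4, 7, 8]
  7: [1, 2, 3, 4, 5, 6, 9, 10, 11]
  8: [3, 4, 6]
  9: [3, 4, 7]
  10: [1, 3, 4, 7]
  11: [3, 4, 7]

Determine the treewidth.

3

A width-3 tree decomposition is:
Bags: B1 = {3, 4, 5, 7}  B2 = {3, 4, 7, 10}  B3 = {3, 4, 7, 9}  B4 = {3, 4, 6, 7}  B5 = {3, 4, 7, 11}  B6 = {3, 4, 6, 8}  B7 = {1, 4, 7, 10}  B8 = {2, 4, 5, 7}
Tree: B1–B2, B2–B3, B1–B4, B2–B5, B4–B6, B2–B7, B1–B8
Every bag has size at most 4, so the width is 4 − 1 = 3 and tw(G) ≤ 3. Conversely, {3, 4, 6, 8} is a clique of size 4, and the vertices of any clique must share a bag in every tree decomposition; so some bag has ≥ 4 vertices and tw(G) ≥ 3. Hence tw(G) = 3 exactly.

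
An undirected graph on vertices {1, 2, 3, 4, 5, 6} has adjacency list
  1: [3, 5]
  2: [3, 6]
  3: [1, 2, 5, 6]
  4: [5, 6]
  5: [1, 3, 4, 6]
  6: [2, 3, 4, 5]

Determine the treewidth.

2

A width-2 tree decomposition is:
Bags: B1 = {3, 5, 6}  B2 = {1, 3, 5}  B3 = {4, 5, 6}  B4 = {2, 3, 6}
Tree: B1–B2, B1–B3, B1–B4
The largest bag has 3 vertices, giving width 2; this decomposition certifies tw(G) ≤ 2. On the other hand G contains the 3-clique {2, 3, 6}. A clique must lie in a single bag of any decomposition, so no decomposition can have width below 2. Therefore the treewidth is 2.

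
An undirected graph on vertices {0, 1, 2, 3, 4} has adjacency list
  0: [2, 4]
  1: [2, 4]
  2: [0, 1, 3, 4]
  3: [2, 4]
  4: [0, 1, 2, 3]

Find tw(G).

A width-2 tree decomposition is:
Bags: B1 = {2, 3, 4}  B2 = {1, 2, 4}  B3 = {0, 2, 4}
Tree: B1–B2, B2–B3
The largest bag has 3 vertices, giving width 2; this decomposition certifies tw(G) ≤ 2. Conversely, {0, 2, 4} is a clique of size 3, and the vertices of any clique must share a bag in every tree decomposition; so some bag has ≥ 3 vertices and tw(G) ≥ 2. Hence tw(G) = 2 exactly.

2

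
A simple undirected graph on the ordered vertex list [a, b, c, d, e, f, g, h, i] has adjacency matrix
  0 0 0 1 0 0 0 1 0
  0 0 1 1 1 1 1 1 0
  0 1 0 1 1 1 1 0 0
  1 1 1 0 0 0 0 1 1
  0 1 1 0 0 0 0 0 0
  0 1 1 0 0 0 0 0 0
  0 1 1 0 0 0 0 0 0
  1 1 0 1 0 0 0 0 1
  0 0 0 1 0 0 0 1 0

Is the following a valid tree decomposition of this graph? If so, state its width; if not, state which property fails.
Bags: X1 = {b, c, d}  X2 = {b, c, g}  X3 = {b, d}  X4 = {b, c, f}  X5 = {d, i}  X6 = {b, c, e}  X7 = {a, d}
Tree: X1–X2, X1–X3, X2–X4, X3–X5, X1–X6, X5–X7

A tree decomposition must satisfy three properties: every vertex lies in some bag; for every edge, both endpoints lie together in some bag; and for every vertex, the bags containing it form a connected subtree. Here vertex h appears in no bag, so the decomposition is invalid.

No — vertex h appears in no bag.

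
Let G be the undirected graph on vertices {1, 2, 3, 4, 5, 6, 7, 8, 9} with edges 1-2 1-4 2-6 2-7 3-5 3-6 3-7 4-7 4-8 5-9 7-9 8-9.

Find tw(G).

3

A width-3 tree decomposition is:
Bags: B1 = {3, 5, 6, 9}  B2 = {3, 6, 7, 9}  B3 = {2, 6, 7, 9}  B4 = {2, 7, 8, 9}  B5 = {2, 4, 7, 8}  B6 = {1, 2, 4, 8}
Tree: B1–B2, B2–B3, B3–B4, B4–B5, B5–B6
Every bag has size at most 4, so the width is 4 − 1 = 3 and tw(G) ≤ 3. For the lower bound: the 4 vertex sets {3,5,6}, {9}, {7}, {1,2,4,8} are disjoint, each induces a connected subgraph, and every pair is joined by at least one edge of G. Contracting each set to a single vertex therefore yields K_{4} as a minor, and since treewidth is minor-monotone, tw(G) ≥ tw(K_{4}) = 3. Hence tw(G) = 3 exactly.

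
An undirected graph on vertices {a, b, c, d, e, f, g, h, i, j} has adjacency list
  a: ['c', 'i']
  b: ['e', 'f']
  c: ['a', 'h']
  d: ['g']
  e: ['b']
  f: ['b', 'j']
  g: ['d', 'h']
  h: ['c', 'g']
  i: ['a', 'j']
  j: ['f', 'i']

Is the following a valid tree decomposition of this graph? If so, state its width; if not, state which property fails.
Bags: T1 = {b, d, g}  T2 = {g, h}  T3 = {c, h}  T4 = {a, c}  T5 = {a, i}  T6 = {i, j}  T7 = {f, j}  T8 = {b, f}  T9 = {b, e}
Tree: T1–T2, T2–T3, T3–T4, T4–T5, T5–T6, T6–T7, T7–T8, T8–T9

No — bags containing vertex b are not connected in the tree.

A tree decomposition must satisfy three properties: every vertex lies in some bag; for every edge, both endpoints lie together in some bag; and for every vertex, the bags containing it form a connected subtree. Here bags containing vertex b are not connected in the tree, so the decomposition is invalid.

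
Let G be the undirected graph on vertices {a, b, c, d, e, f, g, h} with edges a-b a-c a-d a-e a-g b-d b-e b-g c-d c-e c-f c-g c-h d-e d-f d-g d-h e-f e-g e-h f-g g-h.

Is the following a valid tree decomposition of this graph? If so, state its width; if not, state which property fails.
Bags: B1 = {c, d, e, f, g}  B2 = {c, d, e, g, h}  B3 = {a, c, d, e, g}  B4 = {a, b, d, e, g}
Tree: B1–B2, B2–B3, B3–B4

Yes; width 4.

Vertex coverage: the bags together contain {a, b, c, d, e, f, g, h}, the full vertex set. Edge coverage: each edge of G has both endpoints in at least one bag. Running intersection: for every vertex, the bags containing it form a connected subtree. All three properties hold, so this is a valid tree decomposition of width max|bag| − 1 = 4, and hence tw(G) ≤ 4.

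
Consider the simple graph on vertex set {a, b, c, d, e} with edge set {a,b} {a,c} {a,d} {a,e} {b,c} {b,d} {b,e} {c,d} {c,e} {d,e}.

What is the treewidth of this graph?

4

A width-4 tree decomposition is:
Bags: B1 = {a, b, c, d, e}
Tree: (single bag)
With just one bag of size 5, the width is 5 − 1 = 4, so tw(G) ≤ 4. On the other hand G contains the 5-clique {a, b, c, d, e}. A clique must lie in a single bag of any decomposition, so no decomposition can have width below 4. Therefore the treewidth is 4.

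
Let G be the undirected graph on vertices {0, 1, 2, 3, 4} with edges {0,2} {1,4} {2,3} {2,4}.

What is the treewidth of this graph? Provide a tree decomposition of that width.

Treewidth 1.
Bags: B1 = {2, 3}  B2 = {0, 2}  B3 = {2, 4}  B4 = {1, 4}
Tree: B1–B2, B2–B3, B3–B4

Each bag holds 2 vertices, so the decomposition has width 1, which upper-bounds the treewidth. G has an edge, so its treewidth is at least 1. Hence tw(G) = 1 exactly.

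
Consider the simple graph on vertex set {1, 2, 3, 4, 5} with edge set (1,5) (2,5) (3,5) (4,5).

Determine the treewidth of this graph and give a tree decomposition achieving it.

Every bag has size at most 2, so the width is 2 − 1 = 1 and tw(G) ≤ 1. Since G has at least one edge (e.g. 5–1), it is not an edgeless graph, so tw(G) ≥ 1. Combining the bounds, tw(G) = 1.

Treewidth 1.
One such decomposition:
Bags: B1 = {1, 5}  B2 = {3, 5}  B3 = {2, 5}  B4 = {4, 5}
Tree: B1–B2, B1–B3, B2–B4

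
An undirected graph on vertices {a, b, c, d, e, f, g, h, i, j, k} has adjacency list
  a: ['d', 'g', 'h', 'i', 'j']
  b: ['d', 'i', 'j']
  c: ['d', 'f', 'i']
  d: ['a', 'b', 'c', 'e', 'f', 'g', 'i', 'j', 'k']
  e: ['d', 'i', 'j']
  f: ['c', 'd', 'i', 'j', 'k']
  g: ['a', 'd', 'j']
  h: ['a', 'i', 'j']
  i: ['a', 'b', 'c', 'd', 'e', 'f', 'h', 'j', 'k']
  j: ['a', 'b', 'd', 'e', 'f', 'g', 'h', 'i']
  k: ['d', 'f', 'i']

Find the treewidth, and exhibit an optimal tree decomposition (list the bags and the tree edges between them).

Treewidth 3.
Bags: B1 = {a, d, i, j}  B2 = {d, f, i, j}  B3 = {a, d, g, j}  B4 = {b, d, i, j}  B5 = {c, d, f, i}  B6 = {a, h, i, j}  B7 = {d, e, i, j}  B8 = {d, f, i, k}
Tree: B1–B2, B1–B3, B2–B4, B2–B5, B1–B6, B2–B7, B5–B8

The largest bag has 4 vertices, giving width 3; this decomposition certifies tw(G) ≤ 3. For the lower bound, the 4 vertices {a, d, g, j} are pairwise adjacent, and any tree decomposition puts a clique entirely inside one bag — forcing width ≥ 3. Therefore the treewidth is 3.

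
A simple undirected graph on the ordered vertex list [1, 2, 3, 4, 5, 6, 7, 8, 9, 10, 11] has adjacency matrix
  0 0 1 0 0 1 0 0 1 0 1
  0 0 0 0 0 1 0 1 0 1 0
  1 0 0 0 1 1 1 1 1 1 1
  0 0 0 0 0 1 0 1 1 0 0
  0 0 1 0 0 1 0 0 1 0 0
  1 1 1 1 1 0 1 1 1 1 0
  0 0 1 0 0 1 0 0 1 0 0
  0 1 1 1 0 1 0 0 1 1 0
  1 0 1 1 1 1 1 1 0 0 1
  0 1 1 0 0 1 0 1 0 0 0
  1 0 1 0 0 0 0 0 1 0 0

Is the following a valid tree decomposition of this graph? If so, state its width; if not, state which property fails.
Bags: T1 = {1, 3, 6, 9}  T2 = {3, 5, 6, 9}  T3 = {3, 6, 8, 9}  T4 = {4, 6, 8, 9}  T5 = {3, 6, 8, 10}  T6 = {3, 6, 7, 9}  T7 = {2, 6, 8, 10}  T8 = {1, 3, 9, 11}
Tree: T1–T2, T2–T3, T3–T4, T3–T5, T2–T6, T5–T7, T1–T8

Yes; width 3.

Vertex coverage: the bags together contain {1, 2, 3, 4, 5, 6, 7, 8, 9, 10, 11}, the full vertex set. Edge coverage: each edge of G has both endpoints in at least one bag. Running intersection: for every vertex, the bags containing it form a connected subtree. All three properties hold, so this is a valid tree decomposition of width max|bag| − 1 = 3, and hence tw(G) ≤ 3.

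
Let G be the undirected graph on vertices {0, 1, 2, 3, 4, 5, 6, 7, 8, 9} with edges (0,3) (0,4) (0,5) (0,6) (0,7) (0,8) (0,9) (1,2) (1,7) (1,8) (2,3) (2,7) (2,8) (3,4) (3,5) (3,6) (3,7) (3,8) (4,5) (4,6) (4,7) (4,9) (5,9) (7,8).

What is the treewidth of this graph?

3

A width-3 tree decomposition is:
Bags: B1 = {0, 3, 4, 7}  B2 = {0, 3, 4, 5}  B3 = {0, 3, 7, 8}  B4 = {2, 3, 7, 8}  B5 = {0, 4, 5, 9}  B6 = {1, 2, 7, 8}  B7 = {0, 3, 4, 6}
Tree: B1–B2, B1–B3, B3–B4, B2–B5, B4–B6, B2–B7
The largest bag has 4 vertices, giving width 3; this decomposition certifies tw(G) ≤ 3. Conversely, {0, 4, 5, 9} is a clique of size 4, and the vertices of any clique must share a bag in every tree decomposition; so some bag has ≥ 4 vertices and tw(G) ≥ 3. Therefore the treewidth is 3.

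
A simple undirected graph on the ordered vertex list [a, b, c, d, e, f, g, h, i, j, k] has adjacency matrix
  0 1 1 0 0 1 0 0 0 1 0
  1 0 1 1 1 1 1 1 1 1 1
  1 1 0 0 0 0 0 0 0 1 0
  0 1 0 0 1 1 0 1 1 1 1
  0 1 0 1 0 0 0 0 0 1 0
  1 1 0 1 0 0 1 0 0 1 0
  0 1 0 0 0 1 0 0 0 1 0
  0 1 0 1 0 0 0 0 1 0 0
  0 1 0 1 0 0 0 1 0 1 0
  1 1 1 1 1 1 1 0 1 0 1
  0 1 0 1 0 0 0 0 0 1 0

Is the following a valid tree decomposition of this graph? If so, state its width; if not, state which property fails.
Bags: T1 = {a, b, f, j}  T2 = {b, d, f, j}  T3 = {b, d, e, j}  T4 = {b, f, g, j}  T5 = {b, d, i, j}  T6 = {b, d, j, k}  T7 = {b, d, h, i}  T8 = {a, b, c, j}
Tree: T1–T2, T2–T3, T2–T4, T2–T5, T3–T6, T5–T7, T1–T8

Yes; width 3.

Every vertex of G appears in some bag (union = {a, b, c, d, e, f, g, h, i, j, k}); every edge is covered by a bag; and for each vertex v the set of bags containing v is connected in the bag tree. The decomposition is therefore valid. The largest bag has 4 vertices, so the width is 3.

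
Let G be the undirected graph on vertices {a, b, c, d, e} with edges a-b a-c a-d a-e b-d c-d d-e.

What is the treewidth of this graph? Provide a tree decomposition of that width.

Every bag has size at most 3, so the width is 3 − 1 = 2 and tw(G) ≤ 2. Conversely, {a, d, e} is a clique of size 3, and the vertices of any clique must share a bag in every tree decomposition; so some bag has ≥ 3 vertices and tw(G) ≥ 2. Combining the bounds, tw(G) = 2.

Treewidth 2.
One such decomposition:
Bags: B1 = {a, d, e}  B2 = {a, c, d}  B3 = {a, b, d}
Tree: B1–B2, B1–B3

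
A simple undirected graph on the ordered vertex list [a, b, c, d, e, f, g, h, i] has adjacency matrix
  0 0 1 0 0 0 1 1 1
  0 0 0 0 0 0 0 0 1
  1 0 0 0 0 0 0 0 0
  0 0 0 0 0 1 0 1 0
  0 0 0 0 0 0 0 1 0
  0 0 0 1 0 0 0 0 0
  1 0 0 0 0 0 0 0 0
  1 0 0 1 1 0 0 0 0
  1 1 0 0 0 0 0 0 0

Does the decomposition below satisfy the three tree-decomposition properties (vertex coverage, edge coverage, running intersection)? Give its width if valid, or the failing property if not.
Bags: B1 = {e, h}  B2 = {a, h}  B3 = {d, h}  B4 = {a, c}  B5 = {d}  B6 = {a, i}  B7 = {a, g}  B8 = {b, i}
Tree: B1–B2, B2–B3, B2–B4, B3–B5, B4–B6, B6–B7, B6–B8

A tree decomposition must satisfy three properties: every vertex lies in some bag; for every edge, both endpoints lie together in some bag; and for every vertex, the bags containing it form a connected subtree. Here vertex f appears in no bag, so the decomposition is invalid.

No — vertex f appears in no bag.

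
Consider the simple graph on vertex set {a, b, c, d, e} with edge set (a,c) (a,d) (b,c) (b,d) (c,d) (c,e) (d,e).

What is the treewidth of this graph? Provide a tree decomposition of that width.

Each bag holds 3 vertices, so the decomposition has width 2, which upper-bounds the treewidth. Conversely, {c, d, e} is a clique of size 3, and the vertices of any clique must share a bag in every tree decomposition; so some bag has ≥ 3 vertices and tw(G) ≥ 2. Combining the bounds, tw(G) = 2.

Treewidth 2.
Bags: B1 = {b, c, d}  B2 = {a, c, d}  B3 = {c, d, e}
Tree: B1–B2, B2–B3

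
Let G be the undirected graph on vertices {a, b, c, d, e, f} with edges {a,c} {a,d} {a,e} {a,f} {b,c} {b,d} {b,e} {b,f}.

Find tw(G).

2

A width-2 tree decomposition is:
Bags: B1 = {a, b, d}  B2 = {a, b, e}  B3 = {a, b, f}  B4 = {a, b, c}
Tree: B1–B2, B2–B3, B3–B4
Every bag has size at most 3, so the width is 3 − 1 = 2 and tw(G) ≤ 2. For the lower bound, G contains the cycle d–a–e–b–d, so G is not a forest; only forests have treewidth ≤ 1, hence tw(G) ≥ 2. The upper and lower bounds meet at 2, so that is the treewidth.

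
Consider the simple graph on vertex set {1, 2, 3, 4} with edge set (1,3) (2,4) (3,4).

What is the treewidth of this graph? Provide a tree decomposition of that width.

Every bag has size at most 2, so the width is 2 − 1 = 1 and tw(G) ≤ 1. Any graph with an edge has treewidth ≥ 1, and G has the edge 2–4. Hence tw(G) = 1 exactly.

Treewidth 1.
One such decomposition:
Bags: B1 = {2, 4}  B2 = {3, 4}  B3 = {1, 3}
Tree: B1–B2, B2–B3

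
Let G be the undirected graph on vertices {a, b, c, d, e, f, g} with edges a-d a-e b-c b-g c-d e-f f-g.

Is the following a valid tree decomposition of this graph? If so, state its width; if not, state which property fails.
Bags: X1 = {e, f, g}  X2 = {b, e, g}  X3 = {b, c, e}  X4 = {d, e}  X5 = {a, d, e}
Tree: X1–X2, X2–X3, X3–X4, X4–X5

No — edge (c,d) lies in no bag.

A tree decomposition must satisfy three properties: every vertex lies in some bag; for every edge, both endpoints lie together in some bag; and for every vertex, the bags containing it form a connected subtree. Here edge (c,d) lies in no bag, so the decomposition is invalid.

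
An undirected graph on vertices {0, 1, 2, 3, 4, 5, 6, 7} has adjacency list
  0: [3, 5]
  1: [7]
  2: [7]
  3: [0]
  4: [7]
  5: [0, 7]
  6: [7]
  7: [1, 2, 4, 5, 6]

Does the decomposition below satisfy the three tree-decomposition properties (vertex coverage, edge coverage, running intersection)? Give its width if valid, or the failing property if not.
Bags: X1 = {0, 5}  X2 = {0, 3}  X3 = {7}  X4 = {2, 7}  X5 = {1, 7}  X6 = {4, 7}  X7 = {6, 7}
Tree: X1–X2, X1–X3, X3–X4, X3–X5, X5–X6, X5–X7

No — edge (5,7) lies in no bag.

A tree decomposition must satisfy three properties: every vertex lies in some bag; for every edge, both endpoints lie together in some bag; and for every vertex, the bags containing it form a connected subtree. Here edge (5,7) lies in no bag, so the decomposition is invalid.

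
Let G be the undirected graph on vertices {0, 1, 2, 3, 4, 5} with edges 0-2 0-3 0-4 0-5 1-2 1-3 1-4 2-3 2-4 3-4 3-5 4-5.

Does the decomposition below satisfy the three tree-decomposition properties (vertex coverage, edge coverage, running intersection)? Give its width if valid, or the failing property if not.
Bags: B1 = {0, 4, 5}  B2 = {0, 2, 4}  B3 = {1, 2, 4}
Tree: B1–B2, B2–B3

No — vertex 3 appears in no bag.

A tree decomposition must satisfy three properties: every vertex lies in some bag; for every edge, both endpoints lie together in some bag; and for every vertex, the bags containing it form a connected subtree. Here vertex 3 appears in no bag, so the decomposition is invalid.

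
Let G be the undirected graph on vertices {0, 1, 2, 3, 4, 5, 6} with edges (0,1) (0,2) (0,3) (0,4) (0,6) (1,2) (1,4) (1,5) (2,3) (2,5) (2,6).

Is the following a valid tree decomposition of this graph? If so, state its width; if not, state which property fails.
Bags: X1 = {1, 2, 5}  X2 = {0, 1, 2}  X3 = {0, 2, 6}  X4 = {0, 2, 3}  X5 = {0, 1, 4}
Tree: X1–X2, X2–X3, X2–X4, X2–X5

Yes; width 2.

Vertex coverage: the bags together contain {0, 1, 2, 3, 4, 5, 6}, the full vertex set. Edge coverage: each edge of G has both endpoints in at least one bag. Running intersection: for every vertex, the bags containing it form a connected subtree. All three properties hold, so this is a valid tree decomposition of width max|bag| − 1 = 2, and hence tw(G) ≤ 2.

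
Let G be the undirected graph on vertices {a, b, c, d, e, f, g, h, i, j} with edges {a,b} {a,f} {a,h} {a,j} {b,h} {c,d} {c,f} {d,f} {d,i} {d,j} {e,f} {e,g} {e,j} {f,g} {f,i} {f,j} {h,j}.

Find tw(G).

A width-2 tree decomposition is:
Bags: B1 = {d, f, j}  B2 = {e, f, j}  B3 = {a, f, j}  B4 = {a, h, j}  B5 = {a, b, h}  B6 = {c, d, f}  B7 = {e, f, g}  B8 = {d, f, i}
Tree: B1–B2, B1–B3, B3–B4, B4–B5, B1–B6, B2–B7, B6–B8
The largest bag has 3 vertices, giving width 2; this decomposition certifies tw(G) ≤ 2. For the lower bound, the 3 vertices {a, h, j} are pairwise adjacent, and any tree decomposition puts a clique entirely inside one bag — forcing width ≥ 2. Hence tw(G) = 2 exactly.

2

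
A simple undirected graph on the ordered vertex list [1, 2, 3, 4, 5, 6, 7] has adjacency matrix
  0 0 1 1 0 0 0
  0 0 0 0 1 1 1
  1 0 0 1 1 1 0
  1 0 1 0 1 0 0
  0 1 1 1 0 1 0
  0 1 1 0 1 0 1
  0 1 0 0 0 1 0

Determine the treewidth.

2

A width-2 tree decomposition is:
Bags: B1 = {3, 5, 6}  B2 = {2, 5, 6}  B3 = {3, 4, 5}  B4 = {1, 3, 4}  B5 = {2, 6, 7}
Tree: B1–B2, B1–B3, B3–B4, B2–B5
Each bag holds 3 vertices, so the decomposition has width 2, which upper-bounds the treewidth. For the lower bound, the 3 vertices {2, 5, 6} are pairwise adjacent, and any tree decomposition puts a clique entirely inside one bag — forcing width ≥ 2. The upper and lower bounds meet at 2, so that is the treewidth.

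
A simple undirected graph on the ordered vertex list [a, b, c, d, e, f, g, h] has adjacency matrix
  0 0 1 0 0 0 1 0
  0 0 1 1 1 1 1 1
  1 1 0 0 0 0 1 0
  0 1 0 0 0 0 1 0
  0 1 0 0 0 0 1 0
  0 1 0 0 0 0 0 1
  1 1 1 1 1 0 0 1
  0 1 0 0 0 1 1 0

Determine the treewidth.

2

A width-2 tree decomposition is:
Bags: B1 = {b, g, h}  B2 = {b, f, h}  B3 = {b, c, g}  B4 = {a, c, g}  B5 = {b, d, g}  B6 = {b, e, g}
Tree: B1–B2, B1–B3, B3–B4, B1–B5, B3–B6
The largest bag has 3 vertices, giving width 2; this decomposition certifies tw(G) ≤ 2. For the lower bound, the 3 vertices {a, c, g} are pairwise adjacent, and any tree decomposition puts a clique entirely inside one bag — forcing width ≥ 2. Therefore the treewidth is 2.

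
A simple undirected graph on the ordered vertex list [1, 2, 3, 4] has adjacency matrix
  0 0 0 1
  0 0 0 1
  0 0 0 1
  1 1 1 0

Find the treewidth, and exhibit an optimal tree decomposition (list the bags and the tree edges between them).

Each bag holds 2 vertices, so the decomposition has width 1, which upper-bounds the treewidth. G has an edge, so its treewidth is at least 1. Therefore the treewidth is 1.

Treewidth 1.
One such decomposition:
Bags: B1 = {3, 4}  B2 = {1, 4}  B3 = {2, 4}
Tree: B1–B2, B2–B3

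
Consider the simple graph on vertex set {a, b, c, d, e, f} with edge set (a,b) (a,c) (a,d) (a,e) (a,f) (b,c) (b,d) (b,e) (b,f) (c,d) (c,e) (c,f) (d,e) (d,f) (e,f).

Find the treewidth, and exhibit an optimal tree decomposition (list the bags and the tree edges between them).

A single bag containing all 6 vertices is trivially a valid decomposition of width 5. On the other hand G contains the 6-clique {a, b, c, d, e, f}. A clique must lie in a single bag of any decomposition, so no decomposition can have width below 5. Combining the bounds, tw(G) = 5.

Treewidth 5.
One optimal decomposition is:
Bags: B1 = {a, b, c, d, e, f}
Tree: (single bag)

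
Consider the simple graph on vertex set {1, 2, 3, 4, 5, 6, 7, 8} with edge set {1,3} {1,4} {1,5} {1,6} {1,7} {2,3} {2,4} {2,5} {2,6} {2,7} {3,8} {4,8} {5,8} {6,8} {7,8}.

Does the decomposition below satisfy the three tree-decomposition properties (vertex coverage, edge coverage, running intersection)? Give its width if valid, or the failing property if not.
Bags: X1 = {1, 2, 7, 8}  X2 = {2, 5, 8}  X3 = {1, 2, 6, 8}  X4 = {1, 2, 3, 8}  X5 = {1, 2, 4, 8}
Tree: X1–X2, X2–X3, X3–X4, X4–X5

No — edge (1,5) lies in no bag.

A tree decomposition must satisfy three properties: every vertex lies in some bag; for every edge, both endpoints lie together in some bag; and for every vertex, the bags containing it form a connected subtree. Here edge (1,5) lies in no bag, so the decomposition is invalid.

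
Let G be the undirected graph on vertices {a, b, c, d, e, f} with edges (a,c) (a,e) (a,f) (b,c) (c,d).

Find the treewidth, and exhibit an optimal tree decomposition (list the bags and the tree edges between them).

Treewidth 1.
Bags: B1 = {a, f}  B2 = {a, c}  B3 = {b, c}  B4 = {a, e}  B5 = {c, d}
Tree: B1–B2, B2–B3, B2–B4, B3–B5

Every bag has size at most 2, so the width is 2 − 1 = 1 and tw(G) ≤ 1. G has an edge, so its treewidth is at least 1. The upper and lower bounds meet at 1, so that is the treewidth.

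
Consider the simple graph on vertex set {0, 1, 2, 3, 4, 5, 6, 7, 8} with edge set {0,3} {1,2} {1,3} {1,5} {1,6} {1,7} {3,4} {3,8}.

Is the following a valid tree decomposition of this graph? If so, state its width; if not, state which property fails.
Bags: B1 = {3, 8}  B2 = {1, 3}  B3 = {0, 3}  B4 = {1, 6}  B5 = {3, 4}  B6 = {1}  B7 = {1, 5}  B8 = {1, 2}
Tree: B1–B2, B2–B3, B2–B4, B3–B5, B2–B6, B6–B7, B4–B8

No — vertex 7 appears in no bag.

A tree decomposition must satisfy three properties: every vertex lies in some bag; for every edge, both endpoints lie together in some bag; and for every vertex, the bags containing it form a connected subtree. Here vertex 7 appears in no bag, so the decomposition is invalid.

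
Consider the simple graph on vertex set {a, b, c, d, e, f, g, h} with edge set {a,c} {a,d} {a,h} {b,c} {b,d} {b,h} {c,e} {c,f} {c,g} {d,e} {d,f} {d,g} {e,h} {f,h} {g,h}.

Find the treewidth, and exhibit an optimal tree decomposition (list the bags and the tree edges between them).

Every bag has size at most 4, so the width is 4 − 1 = 3 and tw(G) ≤ 3. For the lower bound: the 4 vertex sets {f,h}, {c,e}, {d}, {b} are disjoint, each induces a connected subgraph, and every pair is joined by at least one edge of G. Contracting each set to a single vertex therefore yields K_{4} as a minor, and since treewidth is minor-monotone, tw(G) ≥ tw(K_{4}) = 3. Therefore the treewidth is 3.

Treewidth 3.
One such decomposition:
Bags: B1 = {c, d, f, h}  B2 = {c, d, e, h}  B3 = {b, c, d, h}  B4 = {c, d, g, h}  B5 = {a, c, d, h}
Tree: B1–B2, B2–B3, B3–B4, B4–B5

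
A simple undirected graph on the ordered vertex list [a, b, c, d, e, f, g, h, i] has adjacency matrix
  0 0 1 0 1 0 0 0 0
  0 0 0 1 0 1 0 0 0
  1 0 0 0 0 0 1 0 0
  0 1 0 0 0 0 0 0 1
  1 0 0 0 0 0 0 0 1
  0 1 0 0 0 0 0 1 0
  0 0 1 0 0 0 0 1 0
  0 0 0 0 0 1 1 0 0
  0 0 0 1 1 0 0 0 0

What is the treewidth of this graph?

2

A width-2 tree decomposition is:
Bags: B1 = {b, f, h}  B2 = {b, g, h}  B3 = {b, c, g}  B4 = {a, b, c}  B5 = {a, b, e}  B6 = {b, e, i}  B7 = {b, d, i}
Tree: B1–B2, B2–B3, B3–B4, B4–B5, B5–B6, B6–B7
Each bag holds 3 vertices, so the decomposition has width 2, which upper-bounds the treewidth. The edges b–f–h–g–c–a–e–i–d–b form a cycle, so G is not a tree and its treewidth is at least 2. Combining the bounds, tw(G) = 2.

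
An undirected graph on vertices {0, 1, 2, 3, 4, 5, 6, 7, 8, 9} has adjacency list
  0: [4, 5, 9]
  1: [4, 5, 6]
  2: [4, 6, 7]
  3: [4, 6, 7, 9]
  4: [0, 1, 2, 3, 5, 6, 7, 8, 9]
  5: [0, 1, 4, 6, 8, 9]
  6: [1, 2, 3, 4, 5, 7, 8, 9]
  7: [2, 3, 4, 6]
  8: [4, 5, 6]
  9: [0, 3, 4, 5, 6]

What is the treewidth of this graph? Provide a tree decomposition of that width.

Each bag holds 4 vertices, so the decomposition has width 3, which upper-bounds the treewidth. Conversely, {0, 4, 5, 9} is a clique of size 4, and the vertices of any clique must share a bag in every tree decomposition; so some bag has ≥ 4 vertices and tw(G) ≥ 3. Combining the bounds, tw(G) = 3.

Treewidth 3.
Bags: B1 = {3, 4, 6, 9}  B2 = {4, 5, 6, 9}  B3 = {3, 4, 6, 7}  B4 = {0, 4, 5, 9}  B5 = {4, 5, 6, 8}  B6 = {2, 4, 6, 7}  B7 = {1, 4, 5, 6}
Tree: B1–B2, B1–B3, B2–B4, B2–B5, B3–B6, B5–B7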